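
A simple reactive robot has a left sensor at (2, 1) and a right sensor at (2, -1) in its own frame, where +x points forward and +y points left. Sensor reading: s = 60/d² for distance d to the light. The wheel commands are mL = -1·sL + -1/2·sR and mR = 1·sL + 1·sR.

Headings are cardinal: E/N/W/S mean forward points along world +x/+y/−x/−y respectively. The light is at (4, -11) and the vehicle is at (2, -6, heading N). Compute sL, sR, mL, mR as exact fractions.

left sensor world pos  = (1, -4); dL² = 58
right sensor world pos = (3, -4); dR² = 50
sL = 60/58 = 30/29
sR = 60/50 = 6/5
mL = -1·sL + -1/2·sR = -237/145
mR = 1·sL + 1·sR = 324/145

30/29 6/5 -237/145 324/145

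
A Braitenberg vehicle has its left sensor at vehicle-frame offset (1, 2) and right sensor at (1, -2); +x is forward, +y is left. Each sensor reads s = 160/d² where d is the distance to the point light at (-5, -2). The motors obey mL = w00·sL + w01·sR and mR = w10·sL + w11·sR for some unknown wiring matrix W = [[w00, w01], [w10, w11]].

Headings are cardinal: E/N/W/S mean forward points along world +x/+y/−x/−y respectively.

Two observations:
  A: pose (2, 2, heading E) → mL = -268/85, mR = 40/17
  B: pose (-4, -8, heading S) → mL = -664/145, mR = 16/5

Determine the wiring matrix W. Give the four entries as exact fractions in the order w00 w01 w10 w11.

obs A: pose=(2,2,E) → sL=8/5, sR=40/17, mL=-268/85, mR=40/17
obs B: pose=(-4,-8,S) → sL=80/29, sR=16/5, mL=-664/145, mR=16/5
sensor matrix S = [[8/5, 40/17], [80/29, 16/5]]; det S = -16896/12325
solve [mL_A; mL_B] = S·[w00; w01] and [mR_A; mR_B] = S·[w10; w11]:
  w00 = -1/2, w01 = -1, w10 = 0, w11 = 1

-1/2 -1 0 1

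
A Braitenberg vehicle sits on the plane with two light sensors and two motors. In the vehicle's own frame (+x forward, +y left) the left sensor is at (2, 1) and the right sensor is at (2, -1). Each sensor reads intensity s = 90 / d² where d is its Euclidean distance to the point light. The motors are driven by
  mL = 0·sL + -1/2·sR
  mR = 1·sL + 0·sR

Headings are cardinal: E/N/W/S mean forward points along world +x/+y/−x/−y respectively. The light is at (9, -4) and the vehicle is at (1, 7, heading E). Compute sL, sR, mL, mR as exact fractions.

left sensor world pos  = (3, 8); dL² = 180
right sensor world pos = (3, 6); dR² = 136
sL = 90/180 = 1/2
sR = 90/136 = 45/68
mL = 0·sL + -1/2·sR = -45/136
mR = 1·sL + 0·sR = 1/2

1/2 45/68 -45/136 1/2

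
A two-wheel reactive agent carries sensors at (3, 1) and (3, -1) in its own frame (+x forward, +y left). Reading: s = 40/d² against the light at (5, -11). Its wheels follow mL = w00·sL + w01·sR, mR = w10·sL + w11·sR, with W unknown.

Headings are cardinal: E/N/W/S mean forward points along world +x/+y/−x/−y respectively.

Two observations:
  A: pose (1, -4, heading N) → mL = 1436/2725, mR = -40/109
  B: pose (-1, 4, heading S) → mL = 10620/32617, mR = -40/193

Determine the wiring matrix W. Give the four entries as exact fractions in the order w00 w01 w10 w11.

obs A: pose=(1,-4,N) → sL=8/25, sR=40/109, mL=1436/2725, mR=-40/109
obs B: pose=(-1,4,S) → sL=40/169, sR=40/193, mL=10620/32617, mR=-40/193
sensor matrix S = [[8/25, 40/109], [40/169, 40/193]]; det S = -365056/17776265
solve [mL_A; mL_B] = S·[w00; w01] and [mR_A; mR_B] = S·[w10; w11]:
  w00 = 1/2, w01 = 1, w10 = 0, w11 = -1

1/2 1 0 -1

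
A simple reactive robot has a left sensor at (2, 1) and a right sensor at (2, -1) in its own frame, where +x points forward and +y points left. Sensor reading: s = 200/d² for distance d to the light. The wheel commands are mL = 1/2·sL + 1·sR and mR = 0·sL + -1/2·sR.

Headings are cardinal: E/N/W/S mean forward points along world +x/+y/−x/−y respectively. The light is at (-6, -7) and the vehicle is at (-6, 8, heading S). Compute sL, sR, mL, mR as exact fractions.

20/17 20/17 30/17 -10/17

left sensor world pos  = (-5, 6); dL² = 170
right sensor world pos = (-7, 6); dR² = 170
sL = 200/170 = 20/17
sR = 200/170 = 20/17
mL = 1/2·sL + 1·sR = 30/17
mR = 0·sL + -1/2·sR = -10/17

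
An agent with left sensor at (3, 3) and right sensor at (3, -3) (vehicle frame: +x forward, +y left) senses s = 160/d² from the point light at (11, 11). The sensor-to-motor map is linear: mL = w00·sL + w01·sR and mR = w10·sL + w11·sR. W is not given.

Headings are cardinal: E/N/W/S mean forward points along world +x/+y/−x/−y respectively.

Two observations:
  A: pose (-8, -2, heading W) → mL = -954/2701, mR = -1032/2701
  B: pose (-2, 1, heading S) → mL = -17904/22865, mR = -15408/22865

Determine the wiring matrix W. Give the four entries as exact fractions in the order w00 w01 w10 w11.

obs A: pose=(-8,-2,W) → sL=8/37, sR=20/73, mL=-954/2701, mR=-1032/2701
obs B: pose=(-2,1,S) → sL=160/269, sR=32/85, mL=-17904/22865, mR=-15408/22865
sensor matrix S = [[8/37, 20/73], [160/269, 32/85]]; det S = -5036928/61758365
solve [mL_A; mL_B] = S·[w00; w01] and [mR_A; mR_B] = S·[w10; w11]:
  w00 = -1, w01 = -1/2, w10 = -1/2, w11 = -1

-1 -1/2 -1/2 -1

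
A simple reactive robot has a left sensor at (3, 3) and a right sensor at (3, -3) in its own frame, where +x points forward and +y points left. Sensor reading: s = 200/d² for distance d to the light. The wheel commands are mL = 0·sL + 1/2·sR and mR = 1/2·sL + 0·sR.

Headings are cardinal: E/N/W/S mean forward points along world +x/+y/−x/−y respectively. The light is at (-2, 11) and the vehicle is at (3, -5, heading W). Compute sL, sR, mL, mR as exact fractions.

40/73 200/173 100/173 20/73

left sensor world pos  = (0, -8); dL² = 365
right sensor world pos = (0, -2); dR² = 173
sL = 200/365 = 40/73
sR = 200/173 = 200/173
mL = 0·sL + 1/2·sR = 100/173
mR = 1/2·sL + 0·sR = 20/73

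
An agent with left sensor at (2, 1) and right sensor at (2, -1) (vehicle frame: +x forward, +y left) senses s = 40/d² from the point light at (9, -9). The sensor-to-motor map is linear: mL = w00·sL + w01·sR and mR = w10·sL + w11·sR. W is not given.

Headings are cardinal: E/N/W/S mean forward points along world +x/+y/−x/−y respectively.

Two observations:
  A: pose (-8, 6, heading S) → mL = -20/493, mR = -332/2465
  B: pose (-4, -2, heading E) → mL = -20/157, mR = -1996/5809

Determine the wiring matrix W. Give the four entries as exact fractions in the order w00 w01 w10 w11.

obs A: pose=(-8,6,S) → sL=8/85, sR=40/493, mL=-20/493, mR=-332/2465
obs B: pose=(-4,-2,E) → sL=8/37, sR=40/157, mL=-20/157, mR=-1996/5809
sensor matrix S = [[8/85, 40/493], [8/37, 40/157]]; det S = 18432/2863837
solve [mL_A; mL_B] = S·[w00; w01] and [mR_A; mR_B] = S·[w10; w11]:
  w00 = 0, w01 = -1/2, w10 = -1, w11 = -1/2

0 -1/2 -1 -1/2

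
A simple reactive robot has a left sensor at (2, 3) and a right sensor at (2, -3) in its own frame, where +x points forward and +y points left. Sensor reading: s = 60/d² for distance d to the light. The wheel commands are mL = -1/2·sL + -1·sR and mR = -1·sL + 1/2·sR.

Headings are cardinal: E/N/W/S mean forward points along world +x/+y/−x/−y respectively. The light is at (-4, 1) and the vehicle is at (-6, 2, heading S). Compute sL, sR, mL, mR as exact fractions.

30 30/13 -225/13 -375/13

left sensor world pos  = (-3, 0); dL² = 2
right sensor world pos = (-9, 0); dR² = 26
sL = 60/2 = 30
sR = 60/26 = 30/13
mL = -1/2·sL + -1·sR = -225/13
mR = -1·sL + 1/2·sR = -375/13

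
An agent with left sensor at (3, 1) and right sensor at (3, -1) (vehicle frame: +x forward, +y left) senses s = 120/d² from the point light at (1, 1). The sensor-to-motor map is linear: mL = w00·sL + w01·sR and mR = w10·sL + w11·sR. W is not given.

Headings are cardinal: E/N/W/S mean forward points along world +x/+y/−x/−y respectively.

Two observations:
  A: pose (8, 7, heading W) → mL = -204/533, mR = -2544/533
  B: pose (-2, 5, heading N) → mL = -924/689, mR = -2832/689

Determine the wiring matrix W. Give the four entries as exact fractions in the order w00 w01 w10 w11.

1/2 -1 -1 -1

obs A: pose=(8,7,W) → sL=120/41, sR=24/13, mL=-204/533, mR=-2544/533
obs B: pose=(-2,5,N) → sL=24/13, sR=120/53, mL=-924/689, mR=-2832/689
sensor matrix S = [[120/41, 24/13], [24/13, 120/53]]; det S = 1181952/367237
solve [mL_A; mL_B] = S·[w00; w01] and [mR_A; mR_B] = S·[w10; w11]:
  w00 = 1/2, w01 = -1, w10 = -1, w11 = -1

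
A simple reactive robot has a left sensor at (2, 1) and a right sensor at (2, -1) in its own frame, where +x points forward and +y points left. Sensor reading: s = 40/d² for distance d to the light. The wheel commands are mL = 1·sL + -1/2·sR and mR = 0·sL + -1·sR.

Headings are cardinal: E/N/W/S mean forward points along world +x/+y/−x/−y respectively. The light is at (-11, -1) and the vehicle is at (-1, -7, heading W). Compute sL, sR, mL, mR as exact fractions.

40/113 40/89 1300/10057 -40/89

left sensor world pos  = (-3, -8); dL² = 113
right sensor world pos = (-3, -6); dR² = 89
sL = 40/113 = 40/113
sR = 40/89 = 40/89
mL = 1·sL + -1/2·sR = 1300/10057
mR = 0·sL + -1·sR = -40/89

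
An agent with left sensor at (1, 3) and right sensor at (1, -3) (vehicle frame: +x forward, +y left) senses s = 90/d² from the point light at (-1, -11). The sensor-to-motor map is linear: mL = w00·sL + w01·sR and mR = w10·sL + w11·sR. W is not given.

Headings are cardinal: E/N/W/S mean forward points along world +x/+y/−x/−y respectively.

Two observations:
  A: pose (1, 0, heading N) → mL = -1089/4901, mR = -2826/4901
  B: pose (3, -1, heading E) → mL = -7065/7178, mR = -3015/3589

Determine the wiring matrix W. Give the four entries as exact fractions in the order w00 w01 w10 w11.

1/2 -1 -1/2 -1/2

obs A: pose=(1,0,N) → sL=18/29, sR=90/169, mL=-1089/4901, mR=-2826/4901
obs B: pose=(3,-1,E) → sL=45/97, sR=45/37, mL=-7065/7178, mR=-3015/3589
sensor matrix S = [[18/29, 90/169], [45/97, 45/37]]; det S = 8932680/17589689
solve [mL_A; mL_B] = S·[w00; w01] and [mR_A; mR_B] = S·[w10; w11]:
  w00 = 1/2, w01 = -1, w10 = -1/2, w11 = -1/2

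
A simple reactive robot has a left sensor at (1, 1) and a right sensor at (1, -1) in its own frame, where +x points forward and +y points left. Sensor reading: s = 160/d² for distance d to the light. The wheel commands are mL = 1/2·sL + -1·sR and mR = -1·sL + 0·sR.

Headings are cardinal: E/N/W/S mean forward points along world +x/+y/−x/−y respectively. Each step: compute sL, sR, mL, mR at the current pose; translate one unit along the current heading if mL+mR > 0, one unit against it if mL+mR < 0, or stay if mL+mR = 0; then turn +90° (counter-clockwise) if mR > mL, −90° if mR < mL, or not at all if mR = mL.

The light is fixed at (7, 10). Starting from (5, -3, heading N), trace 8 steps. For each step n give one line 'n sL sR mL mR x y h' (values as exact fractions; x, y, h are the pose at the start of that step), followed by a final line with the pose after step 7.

0 160/153 32/29 -2576/4437 -160/153 5 -3 N
1 16/17 80/113 -456/1921 -16/17 5 -4 E
2 160/229 160/241 -17360/55189 -160/229 4 -4 S
3 40/53 1 -33/53 -40/53 4 -3 W
4 160/153 32/29 -2576/4437 -160/153 5 -3 N
5 16/17 80/113 -456/1921 -16/17 5 -4 E
6 160/229 160/241 -17360/55189 -160/229 4 -4 S
7 40/53 1 -33/53 -40/53 4 -3 W
final 5 -3 N

n=0: pose=(5,-3,N); sL=160/153, sR=32/29; mL=-2576/4437, mR=-160/153; mL+mR=-7216/4437 → advance -1; mR−mL=-688/1479 → turn -1·90°
n=1: pose=(5,-4,E); sL=16/17, sR=80/113; mL=-456/1921, mR=-16/17; mL+mR=-2264/1921 → advance -1; mR−mL=-1352/1921 → turn -1·90°
n=2: pose=(4,-4,S); sL=160/229, sR=160/241; mL=-17360/55189, mR=-160/229; mL+mR=-55920/55189 → advance -1; mR−mL=-21200/55189 → turn -1·90°
n=3: pose=(4,-3,W); sL=40/53, sR=1; mL=-33/53, mR=-40/53; mL+mR=-73/53 → advance -1; mR−mL=-7/53 → turn -1·90°
n=4: pose=(5,-3,N); sL=160/153, sR=32/29; mL=-2576/4437, mR=-160/153; mL+mR=-7216/4437 → advance -1; mR−mL=-688/1479 → turn -1·90°
n=5: pose=(5,-4,E); sL=16/17, sR=80/113; mL=-456/1921, mR=-16/17; mL+mR=-2264/1921 → advance -1; mR−mL=-1352/1921 → turn -1·90°
n=6: pose=(4,-4,S); sL=160/229, sR=160/241; mL=-17360/55189, mR=-160/229; mL+mR=-55920/55189 → advance -1; mR−mL=-21200/55189 → turn -1·90°
n=7: pose=(4,-3,W); sL=40/53, sR=1; mL=-33/53, mR=-40/53; mL+mR=-73/53 → advance -1; mR−mL=-7/53 → turn -1·90°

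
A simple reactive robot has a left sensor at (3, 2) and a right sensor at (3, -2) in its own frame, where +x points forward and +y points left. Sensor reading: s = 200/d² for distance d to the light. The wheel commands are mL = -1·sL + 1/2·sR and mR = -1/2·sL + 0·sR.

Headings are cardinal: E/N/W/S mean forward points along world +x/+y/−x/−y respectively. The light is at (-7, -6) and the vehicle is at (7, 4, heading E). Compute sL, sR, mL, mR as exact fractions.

200/433 200/353 -27300/152849 -100/433

left sensor world pos  = (10, 6); dL² = 433
right sensor world pos = (10, 2); dR² = 353
sL = 200/433 = 200/433
sR = 200/353 = 200/353
mL = -1·sL + 1/2·sR = -27300/152849
mR = -1/2·sL + 0·sR = -100/433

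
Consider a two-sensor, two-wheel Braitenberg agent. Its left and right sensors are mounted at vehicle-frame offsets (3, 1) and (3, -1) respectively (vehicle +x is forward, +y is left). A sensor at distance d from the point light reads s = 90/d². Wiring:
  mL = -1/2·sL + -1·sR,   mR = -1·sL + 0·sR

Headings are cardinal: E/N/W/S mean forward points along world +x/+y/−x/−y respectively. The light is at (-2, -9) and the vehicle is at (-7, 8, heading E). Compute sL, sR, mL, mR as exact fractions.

left sensor world pos  = (-4, 9); dL² = 328
right sensor world pos = (-4, 7); dR² = 260
sL = 90/328 = 45/164
sR = 90/260 = 9/26
mL = -1/2·sL + -1·sR = -2061/4264
mR = -1·sL + 0·sR = -45/164

45/164 9/26 -2061/4264 -45/164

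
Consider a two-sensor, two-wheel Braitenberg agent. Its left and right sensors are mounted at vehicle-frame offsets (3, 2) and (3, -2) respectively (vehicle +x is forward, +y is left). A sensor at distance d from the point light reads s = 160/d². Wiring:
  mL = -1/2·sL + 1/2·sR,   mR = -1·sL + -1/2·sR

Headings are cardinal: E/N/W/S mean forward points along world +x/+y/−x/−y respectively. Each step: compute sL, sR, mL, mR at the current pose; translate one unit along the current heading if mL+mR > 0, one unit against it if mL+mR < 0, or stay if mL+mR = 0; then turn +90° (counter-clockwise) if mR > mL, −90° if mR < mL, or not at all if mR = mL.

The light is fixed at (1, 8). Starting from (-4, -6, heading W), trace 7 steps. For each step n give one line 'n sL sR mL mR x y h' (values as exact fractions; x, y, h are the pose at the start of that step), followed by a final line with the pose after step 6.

n=0: pose=(-4,-6,W); sL=1/2, sR=10/13; mL=7/52, mR=-23/26; mL+mR=-3/4 → advance -1; mR−mL=-53/52 → turn -1·90°
n=1: pose=(-3,-6,N); sL=160/157, sR=32/25; mL=512/3925, mR=-6512/3925; mL+mR=-240/157 → advance -1; mR−mL=-7024/3925 → turn -1·90°
n=2: pose=(-3,-7,E); sL=16/17, sR=16/29; mL=-96/493, mR=-600/493; mL+mR=-24/17 → advance -1; mR−mL=-504/493 → turn -1·90°
n=3: pose=(-4,-7,S); sL=160/333, sR=160/373; mL=-3200/124209, mR=-86320/124209; mL+mR=-80/111 → advance -1; mR−mL=-83120/124209 → turn -1·90°
n=4: pose=(-4,-6,W); sL=1/2, sR=10/13; mL=7/52, mR=-23/26; mL+mR=-3/4 → advance -1; mR−mL=-53/52 → turn -1·90°
n=5: pose=(-3,-6,N); sL=160/157, sR=32/25; mL=512/3925, mR=-6512/3925; mL+mR=-240/157 → advance -1; mR−mL=-7024/3925 → turn -1·90°
n=6: pose=(-3,-7,E); sL=16/17, sR=16/29; mL=-96/493, mR=-600/493; mL+mR=-24/17 → advance -1; mR−mL=-504/493 → turn -1·90°

0 1/2 10/13 7/52 -23/26 -4 -6 W
1 160/157 32/25 512/3925 -6512/3925 -3 -6 N
2 16/17 16/29 -96/493 -600/493 -3 -7 E
3 160/333 160/373 -3200/124209 -86320/124209 -4 -7 S
4 1/2 10/13 7/52 -23/26 -4 -6 W
5 160/157 32/25 512/3925 -6512/3925 -3 -6 N
6 16/17 16/29 -96/493 -600/493 -3 -7 E
final -4 -7 S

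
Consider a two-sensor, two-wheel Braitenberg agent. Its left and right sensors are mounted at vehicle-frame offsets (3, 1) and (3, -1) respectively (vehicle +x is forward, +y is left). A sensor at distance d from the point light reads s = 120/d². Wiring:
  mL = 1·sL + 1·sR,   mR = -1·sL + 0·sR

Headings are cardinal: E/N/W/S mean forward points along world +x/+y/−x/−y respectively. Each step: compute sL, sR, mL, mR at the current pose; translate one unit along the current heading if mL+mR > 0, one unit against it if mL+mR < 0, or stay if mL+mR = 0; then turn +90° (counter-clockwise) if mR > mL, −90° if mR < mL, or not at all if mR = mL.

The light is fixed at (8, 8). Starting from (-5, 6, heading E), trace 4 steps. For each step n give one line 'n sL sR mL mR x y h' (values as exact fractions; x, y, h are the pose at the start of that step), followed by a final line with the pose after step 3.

0 120/101 120/109 25200/11009 -120/101 -5 6 E
1 60/73 60/97 10200/7081 -60/73 -4 6 S
2 120/241 120/229 56400/55189 -120/241 -4 5 W
3 30/49 5/6 425/294 -30/49 -5 5 N
final -5 6 E

n=0: pose=(-5,6,E); sL=120/101, sR=120/109; mL=25200/11009, mR=-120/101; mL+mR=120/109 → advance +1; mR−mL=-38280/11009 → turn -1·90°
n=1: pose=(-4,6,S); sL=60/73, sR=60/97; mL=10200/7081, mR=-60/73; mL+mR=60/97 → advance +1; mR−mL=-16020/7081 → turn -1·90°
n=2: pose=(-4,5,W); sL=120/241, sR=120/229; mL=56400/55189, mR=-120/241; mL+mR=120/229 → advance +1; mR−mL=-83880/55189 → turn -1·90°
n=3: pose=(-5,5,N); sL=30/49, sR=5/6; mL=425/294, mR=-30/49; mL+mR=5/6 → advance +1; mR−mL=-605/294 → turn -1·90°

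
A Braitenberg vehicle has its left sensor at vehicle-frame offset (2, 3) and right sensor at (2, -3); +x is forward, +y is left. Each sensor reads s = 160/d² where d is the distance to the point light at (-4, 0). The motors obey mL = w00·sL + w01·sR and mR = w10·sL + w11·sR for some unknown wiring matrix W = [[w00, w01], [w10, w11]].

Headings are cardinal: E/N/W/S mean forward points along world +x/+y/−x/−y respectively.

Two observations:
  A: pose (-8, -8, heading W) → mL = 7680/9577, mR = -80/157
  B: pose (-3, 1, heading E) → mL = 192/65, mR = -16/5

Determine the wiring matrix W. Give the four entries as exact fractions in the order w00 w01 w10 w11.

-1/2 1/2 -1/2 0

obs A: pose=(-8,-8,W) → sL=160/157, sR=160/61, mL=7680/9577, mR=-80/157
obs B: pose=(-3,1,E) → sL=32/5, sR=160/13, mL=192/65, mR=-16/5
sensor matrix S = [[160/157, 160/61], [32/5, 160/13]]; det S = -528384/124501
solve [mL_A; mL_B] = S·[w00; w01] and [mR_A; mR_B] = S·[w10; w11]:
  w00 = -1/2, w01 = 1/2, w10 = -1/2, w11 = 0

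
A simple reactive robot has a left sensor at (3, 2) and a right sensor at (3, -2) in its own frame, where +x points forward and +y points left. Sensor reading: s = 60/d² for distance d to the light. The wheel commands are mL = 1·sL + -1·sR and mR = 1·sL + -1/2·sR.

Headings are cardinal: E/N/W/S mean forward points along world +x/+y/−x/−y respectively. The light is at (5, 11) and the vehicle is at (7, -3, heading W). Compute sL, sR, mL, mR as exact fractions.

60/257 12/29 -1344/7453 198/7453

left sensor world pos  = (4, -5); dL² = 257
right sensor world pos = (4, -1); dR² = 145
sL = 60/257 = 60/257
sR = 60/145 = 12/29
mL = 1·sL + -1·sR = -1344/7453
mR = 1·sL + -1/2·sR = 198/7453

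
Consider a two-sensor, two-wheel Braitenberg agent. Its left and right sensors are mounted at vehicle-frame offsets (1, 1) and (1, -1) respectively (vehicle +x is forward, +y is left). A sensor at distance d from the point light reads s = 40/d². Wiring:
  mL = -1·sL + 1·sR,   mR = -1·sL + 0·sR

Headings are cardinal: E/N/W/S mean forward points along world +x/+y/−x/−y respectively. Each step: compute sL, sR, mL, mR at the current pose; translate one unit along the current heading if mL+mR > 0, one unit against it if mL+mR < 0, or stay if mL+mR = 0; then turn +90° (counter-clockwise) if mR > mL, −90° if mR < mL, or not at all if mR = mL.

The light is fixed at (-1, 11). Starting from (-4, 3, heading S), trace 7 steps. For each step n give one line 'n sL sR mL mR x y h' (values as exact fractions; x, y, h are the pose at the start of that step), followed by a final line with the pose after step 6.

n=0: pose=(-4,3,S); sL=8/17, sR=40/97; mL=-96/1649, mR=-8/17; mL+mR=-872/1649 → advance -1; mR−mL=-40/97 → turn -1·90°
n=1: pose=(-4,4,W); sL=1/2, sR=10/13; mL=7/26, mR=-1/2; mL+mR=-3/13 → advance -1; mR−mL=-10/13 → turn -1·90°
n=2: pose=(-3,4,N); sL=8/9, sR=40/37; mL=64/333, mR=-8/9; mL+mR=-232/333 → advance -1; mR−mL=-40/37 → turn -1·90°
n=3: pose=(-3,3,E); sL=4/5, sR=20/41; mL=-64/205, mR=-4/5; mL+mR=-228/205 → advance -1; mR−mL=-20/41 → turn -1·90°
n=4: pose=(-4,3,S); sL=8/17, sR=40/97; mL=-96/1649, mR=-8/17; mL+mR=-872/1649 → advance -1; mR−mL=-40/97 → turn -1·90°
n=5: pose=(-4,4,W); sL=1/2, sR=10/13; mL=7/26, mR=-1/2; mL+mR=-3/13 → advance -1; mR−mL=-10/13 → turn -1·90°
n=6: pose=(-3,4,N); sL=8/9, sR=40/37; mL=64/333, mR=-8/9; mL+mR=-232/333 → advance -1; mR−mL=-40/37 → turn -1·90°

0 8/17 40/97 -96/1649 -8/17 -4 3 S
1 1/2 10/13 7/26 -1/2 -4 4 W
2 8/9 40/37 64/333 -8/9 -3 4 N
3 4/5 20/41 -64/205 -4/5 -3 3 E
4 8/17 40/97 -96/1649 -8/17 -4 3 S
5 1/2 10/13 7/26 -1/2 -4 4 W
6 8/9 40/37 64/333 -8/9 -3 4 N
final -3 3 E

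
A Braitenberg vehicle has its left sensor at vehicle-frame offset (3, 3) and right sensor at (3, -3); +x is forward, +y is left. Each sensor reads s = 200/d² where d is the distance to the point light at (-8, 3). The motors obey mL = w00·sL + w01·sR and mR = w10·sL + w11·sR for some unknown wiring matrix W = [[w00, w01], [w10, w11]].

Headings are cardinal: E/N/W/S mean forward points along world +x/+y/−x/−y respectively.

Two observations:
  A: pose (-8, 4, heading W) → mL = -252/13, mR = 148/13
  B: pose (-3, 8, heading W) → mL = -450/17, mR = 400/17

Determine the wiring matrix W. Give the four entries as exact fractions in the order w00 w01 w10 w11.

obs A: pose=(-8,4,W) → sL=200/13, sR=8, mL=-252/13, mR=148/13
obs B: pose=(-3,8,W) → sL=25, sR=50/17, mL=-450/17, mR=400/17
sensor matrix S = [[200/13, 8], [25, 50/17]]; det S = -34200/221
solve [mL_A; mL_B] = S·[w00; w01] and [mR_A; mR_B] = S·[w10; w11]:
  w00 = -1, w01 = -1/2, w10 = 1, w11 = -1/2

-1 -1/2 1 -1/2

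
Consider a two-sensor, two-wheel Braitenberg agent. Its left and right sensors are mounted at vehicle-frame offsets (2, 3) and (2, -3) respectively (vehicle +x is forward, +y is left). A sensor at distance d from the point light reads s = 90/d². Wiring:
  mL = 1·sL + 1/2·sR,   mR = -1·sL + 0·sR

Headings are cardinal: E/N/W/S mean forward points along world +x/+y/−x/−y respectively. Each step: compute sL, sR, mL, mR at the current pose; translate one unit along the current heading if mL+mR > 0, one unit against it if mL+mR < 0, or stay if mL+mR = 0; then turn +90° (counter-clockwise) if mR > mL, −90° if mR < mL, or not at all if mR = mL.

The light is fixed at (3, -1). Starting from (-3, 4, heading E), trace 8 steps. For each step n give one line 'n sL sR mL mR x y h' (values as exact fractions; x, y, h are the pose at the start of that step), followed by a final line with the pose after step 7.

0 9/8 9/2 27/8 -9/8 -3 4 E
1 90/13 90/73 7155/949 -90/13 -2 4 S
2 9/5 45/49 1107/490 -9/5 -2 3 W
3 10/13 2 23/13 -10/13 -3 3 N
4 9/8 9/2 27/8 -9/8 -3 4 E
5 90/13 90/73 7155/949 -90/13 -2 4 S
6 9/5 45/49 1107/490 -9/5 -2 3 W
7 10/13 2 23/13 -10/13 -3 3 N
final -3 4 E

n=0: pose=(-3,4,E); sL=9/8, sR=9/2; mL=27/8, mR=-9/8; mL+mR=9/4 → advance +1; mR−mL=-9/2 → turn -1·90°
n=1: pose=(-2,4,S); sL=90/13, sR=90/73; mL=7155/949, mR=-90/13; mL+mR=45/73 → advance +1; mR−mL=-13725/949 → turn -1·90°
n=2: pose=(-2,3,W); sL=9/5, sR=45/49; mL=1107/490, mR=-9/5; mL+mR=45/98 → advance +1; mR−mL=-1989/490 → turn -1·90°
n=3: pose=(-3,3,N); sL=10/13, sR=2; mL=23/13, mR=-10/13; mL+mR=1 → advance +1; mR−mL=-33/13 → turn -1·90°
n=4: pose=(-3,4,E); sL=9/8, sR=9/2; mL=27/8, mR=-9/8; mL+mR=9/4 → advance +1; mR−mL=-9/2 → turn -1·90°
n=5: pose=(-2,4,S); sL=90/13, sR=90/73; mL=7155/949, mR=-90/13; mL+mR=45/73 → advance +1; mR−mL=-13725/949 → turn -1·90°
n=6: pose=(-2,3,W); sL=9/5, sR=45/49; mL=1107/490, mR=-9/5; mL+mR=45/98 → advance +1; mR−mL=-1989/490 → turn -1·90°
n=7: pose=(-3,3,N); sL=10/13, sR=2; mL=23/13, mR=-10/13; mL+mR=1 → advance +1; mR−mL=-33/13 → turn -1·90°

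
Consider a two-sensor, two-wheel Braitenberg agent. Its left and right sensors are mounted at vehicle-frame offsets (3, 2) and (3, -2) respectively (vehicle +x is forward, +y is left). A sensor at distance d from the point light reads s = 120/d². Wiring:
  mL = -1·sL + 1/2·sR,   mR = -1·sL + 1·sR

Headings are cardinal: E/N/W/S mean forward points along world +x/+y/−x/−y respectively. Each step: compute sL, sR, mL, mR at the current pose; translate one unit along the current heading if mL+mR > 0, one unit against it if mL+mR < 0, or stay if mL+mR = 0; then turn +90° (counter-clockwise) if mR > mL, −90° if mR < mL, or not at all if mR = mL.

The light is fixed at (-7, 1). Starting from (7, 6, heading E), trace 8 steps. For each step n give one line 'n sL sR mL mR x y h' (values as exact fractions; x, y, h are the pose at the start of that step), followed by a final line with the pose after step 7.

n=0: pose=(7,6,E); sL=60/169, sR=60/149; mL=-3870/25181, mR=1200/25181; mL+mR=-2670/25181 → advance -1; mR−mL=30/149 → turn +1·90°
n=1: pose=(6,6,N); sL=24/37, sR=120/289; mL=-4716/10693, mR=-2496/10693; mL+mR=-7212/10693 → advance -1; mR−mL=60/289 → turn +1·90°
n=2: pose=(6,5,W); sL=15/13, sR=15/17; mL=-315/442, mR=-60/221; mL+mR=-435/442 → advance -1; mR−mL=15/34 → turn +1·90°
n=3: pose=(7,5,S); sL=120/257, sR=24/29; mL=-396/7453, mR=2688/7453; mL+mR=2292/7453 → advance +1; mR−mL=12/29 → turn +1·90°
n=4: pose=(7,4,E); sL=60/157, sR=12/29; mL=-798/4553, mR=144/4553; mL+mR=-654/4553 → advance -1; mR−mL=6/29 → turn +1·90°
n=5: pose=(6,4,N); sL=120/157, sR=40/87; mL=-7300/13659, mR=-4160/13659; mL+mR=-3820/4553 → advance -1; mR−mL=20/87 → turn +1·90°
n=6: pose=(6,3,W); sL=6/5, sR=30/29; mL=-99/145, mR=-24/145; mL+mR=-123/145 → advance -1; mR−mL=15/29 → turn +1·90°
n=7: pose=(7,3,S); sL=120/257, sR=24/29; mL=-396/7453, mR=2688/7453; mL+mR=2292/7453 → advance +1; mR−mL=12/29 → turn +1·90°

0 60/169 60/149 -3870/25181 1200/25181 7 6 E
1 24/37 120/289 -4716/10693 -2496/10693 6 6 N
2 15/13 15/17 -315/442 -60/221 6 5 W
3 120/257 24/29 -396/7453 2688/7453 7 5 S
4 60/157 12/29 -798/4553 144/4553 7 4 E
5 120/157 40/87 -7300/13659 -4160/13659 6 4 N
6 6/5 30/29 -99/145 -24/145 6 3 W
7 120/257 24/29 -396/7453 2688/7453 7 3 S
final 7 2 E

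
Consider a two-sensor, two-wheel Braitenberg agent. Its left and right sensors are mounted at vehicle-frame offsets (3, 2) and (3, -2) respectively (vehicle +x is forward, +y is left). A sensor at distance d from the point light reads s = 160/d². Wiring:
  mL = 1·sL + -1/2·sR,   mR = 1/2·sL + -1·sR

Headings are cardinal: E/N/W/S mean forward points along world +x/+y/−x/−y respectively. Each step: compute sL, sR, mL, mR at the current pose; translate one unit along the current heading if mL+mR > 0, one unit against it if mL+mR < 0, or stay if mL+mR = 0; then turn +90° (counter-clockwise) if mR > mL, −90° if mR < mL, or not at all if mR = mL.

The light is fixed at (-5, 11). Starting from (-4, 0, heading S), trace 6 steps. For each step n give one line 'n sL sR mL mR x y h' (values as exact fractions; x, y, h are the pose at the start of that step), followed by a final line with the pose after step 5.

0 32/41 160/197 3024/8077 -3408/8077 -4 0 S
1 40/37 40/17 -60/629 -1140/629 -4 1 W
2 160/49 32/13 1296/637 -528/637 -3 1 N
3 80/37 80/73 4360/2701 -40/2701 -3 2 E
4 160/169 32/29 1936/4901 -3088/4901 -2 2 S
5 8/5 40/9 -28/45 -164/45 -2 3 W
final -1 3 N

n=0: pose=(-4,0,S); sL=32/41, sR=160/197; mL=3024/8077, mR=-3408/8077; mL+mR=-384/8077 → advance -1; mR−mL=-6432/8077 → turn -1·90°
n=1: pose=(-4,1,W); sL=40/37, sR=40/17; mL=-60/629, mR=-1140/629; mL+mR=-1200/629 → advance -1; mR−mL=-1080/629 → turn -1·90°
n=2: pose=(-3,1,N); sL=160/49, sR=32/13; mL=1296/637, mR=-528/637; mL+mR=768/637 → advance +1; mR−mL=-1824/637 → turn -1·90°
n=3: pose=(-3,2,E); sL=80/37, sR=80/73; mL=4360/2701, mR=-40/2701; mL+mR=4320/2701 → advance +1; mR−mL=-4400/2701 → turn -1·90°
n=4: pose=(-2,2,S); sL=160/169, sR=32/29; mL=1936/4901, mR=-3088/4901; mL+mR=-1152/4901 → advance -1; mR−mL=-5024/4901 → turn -1·90°
n=5: pose=(-2,3,W); sL=8/5, sR=40/9; mL=-28/45, mR=-164/45; mL+mR=-64/15 → advance -1; mR−mL=-136/45 → turn -1·90°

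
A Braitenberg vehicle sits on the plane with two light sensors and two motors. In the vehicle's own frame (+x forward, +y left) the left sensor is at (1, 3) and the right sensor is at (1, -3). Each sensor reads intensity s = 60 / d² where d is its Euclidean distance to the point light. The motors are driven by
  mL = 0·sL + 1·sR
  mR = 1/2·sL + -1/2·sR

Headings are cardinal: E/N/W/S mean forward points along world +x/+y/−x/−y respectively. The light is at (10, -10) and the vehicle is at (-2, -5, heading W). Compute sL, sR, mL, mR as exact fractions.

60/173 60/233 60/233 1800/40309

left sensor world pos  = (-3, -8); dL² = 173
right sensor world pos = (-3, -2); dR² = 233
sL = 60/173 = 60/173
sR = 60/233 = 60/233
mL = 0·sL + 1·sR = 60/233
mR = 1/2·sL + -1/2·sR = 1800/40309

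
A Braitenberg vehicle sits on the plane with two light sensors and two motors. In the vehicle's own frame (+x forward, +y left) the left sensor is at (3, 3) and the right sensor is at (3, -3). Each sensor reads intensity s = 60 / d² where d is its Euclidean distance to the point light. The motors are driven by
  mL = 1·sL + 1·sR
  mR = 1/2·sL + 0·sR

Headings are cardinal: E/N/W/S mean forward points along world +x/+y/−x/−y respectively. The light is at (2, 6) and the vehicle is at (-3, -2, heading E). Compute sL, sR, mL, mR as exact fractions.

left sensor world pos  = (0, 1); dL² = 29
right sensor world pos = (0, -5); dR² = 125
sL = 60/29 = 60/29
sR = 60/125 = 12/25
mL = 1·sL + 1·sR = 1848/725
mR = 1/2·sL + 0·sR = 30/29

60/29 12/25 1848/725 30/29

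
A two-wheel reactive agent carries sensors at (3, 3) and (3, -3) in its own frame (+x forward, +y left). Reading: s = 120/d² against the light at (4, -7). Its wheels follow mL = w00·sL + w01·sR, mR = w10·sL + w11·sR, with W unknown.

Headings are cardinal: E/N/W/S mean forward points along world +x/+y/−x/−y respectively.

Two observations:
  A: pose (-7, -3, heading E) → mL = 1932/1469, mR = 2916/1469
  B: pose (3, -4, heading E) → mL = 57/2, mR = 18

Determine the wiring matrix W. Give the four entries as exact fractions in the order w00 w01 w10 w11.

obs A: pose=(-7,-3,E) → sL=120/113, sR=24/13, mL=1932/1469, mR=2916/1469
obs B: pose=(3,-4,E) → sL=3, sR=30, mL=57/2, mR=18
sensor matrix S = [[120/113, 24/13], [3, 30]]; det S = 38664/1469
solve [mL_A; mL_B] = S·[w00; w01] and [mR_A; mR_B] = S·[w10; w11]:
  w00 = -1/2, w01 = 1, w10 = 1, w11 = 1/2

-1/2 1 1 1/2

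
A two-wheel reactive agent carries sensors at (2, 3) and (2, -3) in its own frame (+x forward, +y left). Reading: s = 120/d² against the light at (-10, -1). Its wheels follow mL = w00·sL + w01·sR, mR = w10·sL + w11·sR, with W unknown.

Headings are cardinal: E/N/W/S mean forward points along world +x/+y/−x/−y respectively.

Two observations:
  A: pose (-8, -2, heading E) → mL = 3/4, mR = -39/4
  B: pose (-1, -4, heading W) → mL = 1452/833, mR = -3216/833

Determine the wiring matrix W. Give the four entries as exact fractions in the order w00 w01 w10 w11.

-1/2 1 -1 -1

obs A: pose=(-8,-2,E) → sL=6, sR=15/4, mL=3/4, mR=-39/4
obs B: pose=(-1,-4,W) → sL=24/17, sR=120/49, mL=1452/833, mR=-3216/833
sensor matrix S = [[6, 15/4], [24/17, 120/49]]; det S = 7830/833
solve [mL_A; mL_B] = S·[w00; w01] and [mR_A; mR_B] = S·[w10; w11]:
  w00 = -1/2, w01 = 1, w10 = -1, w11 = -1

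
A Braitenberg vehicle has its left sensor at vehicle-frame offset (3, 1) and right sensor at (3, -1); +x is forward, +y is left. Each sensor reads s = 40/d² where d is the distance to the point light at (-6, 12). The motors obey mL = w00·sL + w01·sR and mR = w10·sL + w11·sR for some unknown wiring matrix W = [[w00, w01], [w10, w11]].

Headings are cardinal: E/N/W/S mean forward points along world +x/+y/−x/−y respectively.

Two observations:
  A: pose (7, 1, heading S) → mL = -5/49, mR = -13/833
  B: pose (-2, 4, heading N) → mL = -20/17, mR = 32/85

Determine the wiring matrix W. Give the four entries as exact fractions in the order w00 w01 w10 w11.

obs A: pose=(7,1,S) → sL=5/49, sR=2/17, mL=-5/49, mR=-13/833
obs B: pose=(-2,4,N) → sL=20/17, sR=4/5, mL=-20/17, mR=32/85
sensor matrix S = [[5/49, 2/17], [20/17, 4/5]]; det S = -804/14161
solve [mL_A; mL_B] = S·[w00; w01] and [mR_A; mR_B] = S·[w10; w11]:
  w00 = -1, w01 = 0, w10 = 1, w11 = -1

-1 0 1 -1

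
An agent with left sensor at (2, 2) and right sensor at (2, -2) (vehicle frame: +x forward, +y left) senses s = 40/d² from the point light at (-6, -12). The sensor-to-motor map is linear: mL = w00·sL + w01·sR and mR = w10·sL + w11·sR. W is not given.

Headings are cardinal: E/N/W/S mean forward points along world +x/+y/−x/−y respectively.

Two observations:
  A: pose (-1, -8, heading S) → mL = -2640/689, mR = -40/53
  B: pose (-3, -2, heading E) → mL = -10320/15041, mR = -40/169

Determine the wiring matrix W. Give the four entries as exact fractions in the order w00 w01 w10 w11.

obs A: pose=(-1,-8,S) → sL=40/53, sR=40/13, mL=-2640/689, mR=-40/53
obs B: pose=(-3,-2,E) → sL=40/169, sR=40/89, mL=-10320/15041, mR=-40/169
sensor matrix S = [[40/53, 40/13], [40/169, 40/89]]; det S = -4032000/10363249
solve [mL_A; mL_B] = S·[w00; w01] and [mR_A; mR_B] = S·[w10; w11]:
  w00 = -1, w01 = -1, w10 = -1, w11 = 0

-1 -1 -1 0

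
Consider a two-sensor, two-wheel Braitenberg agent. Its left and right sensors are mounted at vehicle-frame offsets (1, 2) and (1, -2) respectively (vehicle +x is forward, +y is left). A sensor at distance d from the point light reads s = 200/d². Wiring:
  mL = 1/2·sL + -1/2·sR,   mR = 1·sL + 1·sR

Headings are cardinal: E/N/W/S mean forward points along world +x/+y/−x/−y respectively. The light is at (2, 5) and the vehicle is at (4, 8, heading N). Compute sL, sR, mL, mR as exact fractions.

25/2 25/4 25/8 75/4

left sensor world pos  = (2, 9); dL² = 16
right sensor world pos = (6, 9); dR² = 32
sL = 200/16 = 25/2
sR = 200/32 = 25/4
mL = 1/2·sL + -1/2·sR = 25/8
mR = 1·sL + 1·sR = 75/4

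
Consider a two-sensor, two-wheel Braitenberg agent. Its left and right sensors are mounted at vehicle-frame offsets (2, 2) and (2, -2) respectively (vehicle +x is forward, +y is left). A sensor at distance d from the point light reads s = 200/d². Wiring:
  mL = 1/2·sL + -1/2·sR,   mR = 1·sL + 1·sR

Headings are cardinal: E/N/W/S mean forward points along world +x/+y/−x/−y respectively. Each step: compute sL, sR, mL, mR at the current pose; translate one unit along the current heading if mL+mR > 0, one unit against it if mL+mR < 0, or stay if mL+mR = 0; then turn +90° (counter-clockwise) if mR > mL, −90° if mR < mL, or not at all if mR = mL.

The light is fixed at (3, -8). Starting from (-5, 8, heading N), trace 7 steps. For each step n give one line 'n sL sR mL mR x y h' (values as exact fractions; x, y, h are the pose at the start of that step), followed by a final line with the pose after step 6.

n=0: pose=(-5,8,N); sL=25/53, sR=5/9; mL=-20/477, mR=490/477; mL+mR=470/477 → advance +1; mR−mL=170/159 → turn +1·90°
n=1: pose=(-5,9,W); sL=8/13, sR=200/461; mL=544/5993, mR=6288/5993; mL+mR=6832/5993 → advance +1; mR−mL=5744/5993 → turn +1·90°
n=2: pose=(-6,9,S); sL=100/137, sR=100/173; mL=1800/23701, mR=31000/23701; mL+mR=32800/23701 → advance +1; mR−mL=29200/23701 → turn +1·90°
n=3: pose=(-6,8,E); sL=200/373, sR=40/49; mL=-2560/18277, mR=24720/18277; mL+mR=22160/18277 → advance +1; mR−mL=27280/18277 → turn +1·90°
n=4: pose=(-5,8,N); sL=25/53, sR=5/9; mL=-20/477, mR=490/477; mL+mR=470/477 → advance +1; mR−mL=170/159 → turn +1·90°
n=5: pose=(-5,9,W); sL=8/13, sR=200/461; mL=544/5993, mR=6288/5993; mL+mR=6832/5993 → advance +1; mR−mL=5744/5993 → turn +1·90°
n=6: pose=(-6,9,S); sL=100/137, sR=100/173; mL=1800/23701, mR=31000/23701; mL+mR=32800/23701 → advance +1; mR−mL=29200/23701 → turn +1·90°

0 25/53 5/9 -20/477 490/477 -5 8 N
1 8/13 200/461 544/5993 6288/5993 -5 9 W
2 100/137 100/173 1800/23701 31000/23701 -6 9 S
3 200/373 40/49 -2560/18277 24720/18277 -6 8 E
4 25/53 5/9 -20/477 490/477 -5 8 N
5 8/13 200/461 544/5993 6288/5993 -5 9 W
6 100/137 100/173 1800/23701 31000/23701 -6 9 S
final -6 8 E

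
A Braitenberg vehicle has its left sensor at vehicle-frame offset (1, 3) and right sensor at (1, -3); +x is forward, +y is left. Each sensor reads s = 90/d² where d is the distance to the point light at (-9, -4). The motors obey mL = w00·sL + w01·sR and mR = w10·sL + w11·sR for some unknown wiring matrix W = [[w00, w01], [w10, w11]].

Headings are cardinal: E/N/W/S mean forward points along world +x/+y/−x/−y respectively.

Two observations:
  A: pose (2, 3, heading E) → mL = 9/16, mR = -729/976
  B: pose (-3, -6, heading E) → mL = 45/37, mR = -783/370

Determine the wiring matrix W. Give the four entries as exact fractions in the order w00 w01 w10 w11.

obs A: pose=(2,3,E) → sL=45/122, sR=9/16, mL=9/16, mR=-729/976
obs B: pose=(-3,-6,E) → sL=9/5, sR=45/37, mL=45/37, mR=-783/370
sensor matrix S = [[45/122, 9/16], [9/5, 45/37]]; det S = -101817/180560
solve [mL_A; mL_B] = S·[w00; w01] and [mR_A; mR_B] = S·[w10; w11]:
  w00 = 0, w01 = 1, w10 = -1/2, w11 = -1

0 1 -1/2 -1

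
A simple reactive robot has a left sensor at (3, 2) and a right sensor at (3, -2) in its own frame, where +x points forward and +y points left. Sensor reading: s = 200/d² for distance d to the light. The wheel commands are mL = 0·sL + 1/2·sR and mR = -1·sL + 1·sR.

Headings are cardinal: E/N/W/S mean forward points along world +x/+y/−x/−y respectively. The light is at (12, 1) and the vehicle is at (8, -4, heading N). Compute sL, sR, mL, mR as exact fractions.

5 25 25/2 20

left sensor world pos  = (6, -1); dL² = 40
right sensor world pos = (10, -1); dR² = 8
sL = 200/40 = 5
sR = 200/8 = 25
mL = 0·sL + 1/2·sR = 25/2
mR = -1·sL + 1·sR = 20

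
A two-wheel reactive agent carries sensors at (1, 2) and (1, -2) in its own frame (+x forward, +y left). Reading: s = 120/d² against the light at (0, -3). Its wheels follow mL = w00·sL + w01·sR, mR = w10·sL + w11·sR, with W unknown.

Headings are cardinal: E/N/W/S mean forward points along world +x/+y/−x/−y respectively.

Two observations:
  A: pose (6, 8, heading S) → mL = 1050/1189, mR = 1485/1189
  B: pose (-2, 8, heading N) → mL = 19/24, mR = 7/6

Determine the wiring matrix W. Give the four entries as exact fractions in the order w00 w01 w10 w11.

obs A: pose=(6,8,S) → sL=30/41, sR=30/29, mL=1050/1189, mR=1485/1189
obs B: pose=(-2,8,N) → sL=3/4, sR=5/6, mL=19/24, mR=7/6
sensor matrix S = [[30/41, 30/29], [3/4, 5/6]]; det S = -395/2378
solve [mL_A; mL_B] = S·[w00; w01] and [mR_A; mR_B] = S·[w10; w11]:
  w00 = 1/2, w01 = 1/2, w10 = 1, w11 = 1/2

1/2 1/2 1 1/2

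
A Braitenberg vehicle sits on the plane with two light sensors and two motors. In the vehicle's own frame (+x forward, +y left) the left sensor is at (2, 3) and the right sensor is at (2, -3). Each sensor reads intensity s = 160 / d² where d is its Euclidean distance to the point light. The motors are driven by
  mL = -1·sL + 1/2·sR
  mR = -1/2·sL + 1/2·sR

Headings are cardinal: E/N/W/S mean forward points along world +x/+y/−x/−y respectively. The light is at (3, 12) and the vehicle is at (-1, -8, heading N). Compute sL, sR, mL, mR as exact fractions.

160/373 32/65 -4432/24245 768/24245

left sensor world pos  = (-4, -6); dL² = 373
right sensor world pos = (2, -6); dR² = 325
sL = 160/373 = 160/373
sR = 160/325 = 32/65
mL = -1·sL + 1/2·sR = -4432/24245
mR = -1/2·sL + 1/2·sR = 768/24245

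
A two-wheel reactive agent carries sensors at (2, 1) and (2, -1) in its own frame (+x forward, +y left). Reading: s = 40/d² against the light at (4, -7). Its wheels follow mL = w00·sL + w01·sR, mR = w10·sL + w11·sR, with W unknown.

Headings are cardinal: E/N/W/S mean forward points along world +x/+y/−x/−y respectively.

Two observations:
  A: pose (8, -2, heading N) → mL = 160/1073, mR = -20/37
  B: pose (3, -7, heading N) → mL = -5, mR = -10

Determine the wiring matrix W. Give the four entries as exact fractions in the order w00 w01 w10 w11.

1 -1 0 -1

obs A: pose=(8,-2,N) → sL=20/29, sR=20/37, mL=160/1073, mR=-20/37
obs B: pose=(3,-7,N) → sL=5, sR=10, mL=-5, mR=-10
sensor matrix S = [[20/29, 20/37], [5, 10]]; det S = 4500/1073
solve [mL_A; mL_B] = S·[w00; w01] and [mR_A; mR_B] = S·[w10; w11]:
  w00 = 1, w01 = -1, w10 = 0, w11 = -1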